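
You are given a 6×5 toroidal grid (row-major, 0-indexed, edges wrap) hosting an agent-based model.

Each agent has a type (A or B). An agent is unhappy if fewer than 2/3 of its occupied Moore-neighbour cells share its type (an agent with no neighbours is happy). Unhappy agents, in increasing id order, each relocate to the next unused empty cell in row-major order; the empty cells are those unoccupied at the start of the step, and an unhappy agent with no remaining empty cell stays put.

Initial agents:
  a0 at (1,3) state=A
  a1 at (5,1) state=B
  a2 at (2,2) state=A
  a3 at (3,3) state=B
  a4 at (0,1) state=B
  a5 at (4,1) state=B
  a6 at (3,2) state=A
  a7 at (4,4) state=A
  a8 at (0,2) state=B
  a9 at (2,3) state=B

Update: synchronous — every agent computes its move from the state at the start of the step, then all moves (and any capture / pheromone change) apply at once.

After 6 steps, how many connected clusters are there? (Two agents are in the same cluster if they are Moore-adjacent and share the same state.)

t=1: a0@(0,0):A a1@(5,1):B a2@(0,3):A a3@(0,4):B a4@(0,1):B a5@(1,0):B a6@(1,1):A a7@(1,2):A a8@(0,2):B a9@(1,4):B
t=2: a0@(1,3):A a1@(5,1):B a2@(2,0):A a3@(2,1):B a4@(2,2):B a5@(2,3):B a6@(2,4):A a7@(3,0):A a8@(3,1):B a9@(3,2):B
t=3: a0@(0,0):A a1@(5,1):B a2@(0,1):A a3@(0,2):B a4@(2,2):B a5@(0,3):B a6@(2,4):A a7@(0,4):A a8@(1,0):B a9@(3,2):B
t=4: a0@(1,1):A a1@(1,2):B a2@(1,3):A a3@(0,2):B a4@(2,2):B a5@(1,4):B a6@(2,0):A a7@(2,1):A a8@(2,3):B a9@(3,2):B
t=5: a0@(0,0):A a1@(0,1):B a2@(0,3):A a3@(0,4):B a4@(1,0):B a5@(2,4):B a6@(2,0):A a7@(3,0):A a8@(2,3):B a9@(3,2):B
t=6: a0@(0,2):A a1@(1,1):B a2@(1,2):A a3@(1,3):B a4@(1,4):B a5@(2,1):B a6@(2,2):A a7@(3,1):A a8@(2,3):B a9@(3,2):B

2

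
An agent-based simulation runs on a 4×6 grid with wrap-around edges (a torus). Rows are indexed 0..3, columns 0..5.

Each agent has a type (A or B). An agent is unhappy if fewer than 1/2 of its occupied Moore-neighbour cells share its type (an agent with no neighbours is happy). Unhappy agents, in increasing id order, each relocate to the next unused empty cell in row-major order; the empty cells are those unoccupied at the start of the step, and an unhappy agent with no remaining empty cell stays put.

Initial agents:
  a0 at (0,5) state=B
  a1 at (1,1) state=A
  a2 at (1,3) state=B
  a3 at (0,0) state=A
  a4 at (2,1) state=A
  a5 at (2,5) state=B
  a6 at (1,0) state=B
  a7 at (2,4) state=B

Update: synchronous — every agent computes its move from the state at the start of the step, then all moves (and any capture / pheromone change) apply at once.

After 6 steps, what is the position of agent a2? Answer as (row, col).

t=1: a0@(0,5):B a1@(1,1):A a2@(1,3):B a3@(0,1):A a4@(2,1):A a5@(2,5):B a6@(0,2):B a7@(2,4):B
t=2: a0@(0,5):B a1@(1,1):A a2@(1,3):B a3@(0,1):A a4@(2,1):A a5@(2,5):B a6@(0,0):B a7@(2,4):B
t=3: a0@(0,5):B a1@(1,1):A a2@(1,3):B a3@(0,1):A a4@(2,1):A a5@(2,5):B a6@(0,2):B a7@(2,4):B
t=4: a0@(0,5):B a1@(1,1):A a2@(1,3):B a3@(0,1):A a4@(2,1):A a5@(2,5):B a6@(0,0):B a7@(2,4):B
t=5: a0@(0,5):B a1@(1,1):A a2@(1,3):B a3@(0,1):A a4@(2,1):A a5@(2,5):B a6@(0,2):B a7@(2,4):B
t=6: a0@(0,5):B a1@(1,1):A a2@(1,3):B a3@(0,1):A a4@(2,1):A a5@(2,5):B a6@(0,0):B a7@(2,4):B

(1, 3)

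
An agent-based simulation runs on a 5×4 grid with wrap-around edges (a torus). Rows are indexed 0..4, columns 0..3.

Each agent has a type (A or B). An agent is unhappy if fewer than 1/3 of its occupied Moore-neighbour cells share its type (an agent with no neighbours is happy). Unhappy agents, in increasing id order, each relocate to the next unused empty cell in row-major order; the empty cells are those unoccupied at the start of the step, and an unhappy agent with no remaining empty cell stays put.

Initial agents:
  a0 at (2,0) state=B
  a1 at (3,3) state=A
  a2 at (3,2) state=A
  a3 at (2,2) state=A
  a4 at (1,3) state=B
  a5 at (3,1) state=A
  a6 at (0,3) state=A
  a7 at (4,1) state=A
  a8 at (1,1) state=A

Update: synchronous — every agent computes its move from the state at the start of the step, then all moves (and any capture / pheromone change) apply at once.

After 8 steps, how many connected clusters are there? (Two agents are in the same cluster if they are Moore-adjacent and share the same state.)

t=1: a0@(0,0):B a1@(3,3):A a2@(3,2):A a3@(2,2):A a4@(1,3):B a5@(3,1):A a6@(0,1):A a7@(4,1):A a8@(1,1):A
t=2: a0@(0,2):B a1@(3,3):A a2@(3,2):A a3@(2,2):A a4@(1,3):B a5@(3,1):A a6@(0,1):A a7@(4,1):A a8@(1,1):A
t=3: a0@(0,0):B a1@(3,3):A a2@(3,2):A a3@(2,2):A a4@(1,3):B a5@(3,1):A a6@(0,1):A a7@(4,1):A a8@(1,1):A
t=4: a0@(0,2):B a1@(3,3):A a2@(3,2):A a3@(2,2):A a4@(1,3):B a5@(3,1):A a6@(0,1):A a7@(4,1):A a8@(1,1):A
t=5: a0@(0,0):B a1@(3,3):A a2@(3,2):A a3@(2,2):A a4@(1,3):B a5@(3,1):A a6@(0,1):A a7@(4,1):A a8@(1,1):A
t=6: a0@(0,2):B a1@(3,3):A a2@(3,2):A a3@(2,2):A a4@(1,3):B a5@(3,1):A a6@(0,1):A a7@(4,1):A a8@(1,1):A
t=7: a0@(0,0):B a1@(3,3):A a2@(3,2):A a3@(2,2):A a4@(1,3):B a5@(3,1):A a6@(0,1):A a7@(4,1):A a8@(1,1):A
t=8: a0@(0,2):B a1@(3,3):A a2@(3,2):A a3@(2,2):A a4@(1,3):B a5@(3,1):A a6@(0,1):A a7@(4,1):A a8@(1,1):A

2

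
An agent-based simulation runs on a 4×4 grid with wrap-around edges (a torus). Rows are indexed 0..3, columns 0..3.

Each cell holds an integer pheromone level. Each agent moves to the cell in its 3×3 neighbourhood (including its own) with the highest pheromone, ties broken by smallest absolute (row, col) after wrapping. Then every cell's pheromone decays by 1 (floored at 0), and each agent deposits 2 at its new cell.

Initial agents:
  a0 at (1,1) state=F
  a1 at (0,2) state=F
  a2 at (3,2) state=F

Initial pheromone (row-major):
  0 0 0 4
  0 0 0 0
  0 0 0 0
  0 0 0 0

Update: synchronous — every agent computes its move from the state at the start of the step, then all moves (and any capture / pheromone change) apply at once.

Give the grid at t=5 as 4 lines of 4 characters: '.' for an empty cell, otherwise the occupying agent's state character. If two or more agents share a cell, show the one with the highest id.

...F
....
....
....

t=1: a0@(0,0) a1@(0,3) a2@(0,3) | pheromone: 2 0 0 7 / 0 0 0 0 / 0 0 0 0 / 0 0 0 0
t=2: a0@(0,3) a1@(0,3) a2@(0,3) | pheromone: 1 0 0 12 / 0 0 0 0 / 0 0 0 0 / 0 0 0 0
t=3: a0@(0,3) a1@(0,3) a2@(0,3) | pheromone: 0 0 0 17 / 0 0 0 0 / 0 0 0 0 / 0 0 0 0
t=4: a0@(0,3) a1@(0,3) a2@(0,3) | pheromone: 0 0 0 22 / 0 0 0 0 / 0 0 0 0 / 0 0 0 0
t=5: a0@(0,3) a1@(0,3) a2@(0,3) | pheromone: 0 0 0 27 / 0 0 0 0 / 0 0 0 0 / 0 0 0 0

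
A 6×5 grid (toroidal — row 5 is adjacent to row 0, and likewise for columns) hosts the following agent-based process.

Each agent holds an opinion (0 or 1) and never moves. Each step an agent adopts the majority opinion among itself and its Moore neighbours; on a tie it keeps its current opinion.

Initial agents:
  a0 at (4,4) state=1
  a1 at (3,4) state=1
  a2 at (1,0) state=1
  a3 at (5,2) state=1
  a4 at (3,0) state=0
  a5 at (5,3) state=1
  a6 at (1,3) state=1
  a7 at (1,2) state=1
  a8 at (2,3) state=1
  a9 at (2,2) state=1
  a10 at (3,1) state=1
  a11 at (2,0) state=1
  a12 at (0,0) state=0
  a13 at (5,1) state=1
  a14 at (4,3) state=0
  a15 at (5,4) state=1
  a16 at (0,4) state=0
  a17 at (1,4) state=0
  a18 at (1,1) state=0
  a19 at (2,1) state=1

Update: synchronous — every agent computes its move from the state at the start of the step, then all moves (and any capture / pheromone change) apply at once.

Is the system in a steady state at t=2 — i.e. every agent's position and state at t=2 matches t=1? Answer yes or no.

no

t=1: a0@(4,4):1 a1@(3,4):1 a2@(1,0):0 a3@(5,2):1 a4@(3,0):1 a5@(5,3):1 a6@(1,3):1 a7@(1,2):1 a8@(2,3):1 a9@(2,2):1 a10@(3,1):1 a11@(2,0):1 a12@(0,0):0 a13@(5,1):1 a14@(4,3):1 a15@(5,4):1 a16@(0,4):1 a17@(1,4):1 a18@(1,1):1 a19@(2,1):1
t=2: a0@(4,4):1 a1@(3,4):1 a2@(1,0):1 a3@(5,2):1 a4@(3,0):1 a5@(5,3):1 a6@(1,3):1 a7@(1,2):1 a8@(2,3):1 a9@(2,2):1 a10@(3,1):1 a11@(2,0):1 a12@(0,0):1 a13@(5,1):1 a14@(4,3):1 a15@(5,4):1 a16@(0,4):1 a17@(1,4):1 a18@(1,1):1 a19@(2,1):1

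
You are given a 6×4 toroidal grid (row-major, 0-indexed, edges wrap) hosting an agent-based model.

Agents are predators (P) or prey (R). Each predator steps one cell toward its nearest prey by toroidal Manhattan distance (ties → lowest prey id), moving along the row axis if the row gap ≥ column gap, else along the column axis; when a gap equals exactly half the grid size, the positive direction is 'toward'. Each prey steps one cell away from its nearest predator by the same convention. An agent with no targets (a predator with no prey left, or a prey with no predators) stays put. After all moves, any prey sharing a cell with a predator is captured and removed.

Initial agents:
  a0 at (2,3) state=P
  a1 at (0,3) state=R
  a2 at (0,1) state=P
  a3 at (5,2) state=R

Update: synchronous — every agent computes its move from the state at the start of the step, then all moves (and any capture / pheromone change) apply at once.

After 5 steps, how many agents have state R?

t=1: a0@(1,3):P a1@(5,3):R a2@(0,2):P a3@(4,2):R
t=2: a0@(0,3):P a1@(4,3):R a2@(5,2):P a3@(3,2):R
t=3: a0@(5,3):P a1@(3,3):R a2@(4,2):P a3@(2,2):R
t=4: a0@(4,3):P a1@(2,3):R a2@(3,2):P a3@(1,2):R
t=5: a0@(3,3):P a1@(1,3):R a2@(2,2):P a3@(0,2):R

2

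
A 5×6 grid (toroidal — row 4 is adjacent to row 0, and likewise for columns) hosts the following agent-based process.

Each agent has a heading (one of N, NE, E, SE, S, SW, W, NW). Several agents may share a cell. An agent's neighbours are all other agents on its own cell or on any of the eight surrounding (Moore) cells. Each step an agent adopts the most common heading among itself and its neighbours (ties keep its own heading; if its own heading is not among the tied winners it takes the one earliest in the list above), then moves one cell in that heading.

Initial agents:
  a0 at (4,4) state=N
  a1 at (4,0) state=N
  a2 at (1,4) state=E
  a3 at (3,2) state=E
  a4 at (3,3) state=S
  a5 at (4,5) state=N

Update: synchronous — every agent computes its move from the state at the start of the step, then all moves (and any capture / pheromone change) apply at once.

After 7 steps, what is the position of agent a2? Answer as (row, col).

(1, 0)

t=1: a0@(3,4):N a1@(3,0):N a2@(1,5):E a3@(3,3):E a4@(4,3):S a5@(3,5):N
t=2: a0@(2,4):N a1@(2,0):N a2@(1,0):E a3@(3,4):E a4@(0,3):S a5@(2,5):N
t=3: a0@(1,4):N a1@(1,0):N a2@(0,0):N a3@(2,4):N a4@(1,3):S a5@(1,5):N
t=4: a0@(0,4):N a1@(0,0):N a2@(4,0):N a3@(1,4):N a4@(0,3):N a5@(0,5):N
t=5: a0@(4,4):N a1@(4,0):N a2@(3,0):N a3@(0,4):N a4@(4,3):N a5@(4,5):N
t=6: a0@(3,4):N a1@(3,0):N a2@(2,0):N a3@(4,4):N a4@(3,3):N a5@(3,5):N
t=7: a0@(2,4):N a1@(2,0):N a2@(1,0):N a3@(3,4):N a4@(2,3):N a5@(2,5):N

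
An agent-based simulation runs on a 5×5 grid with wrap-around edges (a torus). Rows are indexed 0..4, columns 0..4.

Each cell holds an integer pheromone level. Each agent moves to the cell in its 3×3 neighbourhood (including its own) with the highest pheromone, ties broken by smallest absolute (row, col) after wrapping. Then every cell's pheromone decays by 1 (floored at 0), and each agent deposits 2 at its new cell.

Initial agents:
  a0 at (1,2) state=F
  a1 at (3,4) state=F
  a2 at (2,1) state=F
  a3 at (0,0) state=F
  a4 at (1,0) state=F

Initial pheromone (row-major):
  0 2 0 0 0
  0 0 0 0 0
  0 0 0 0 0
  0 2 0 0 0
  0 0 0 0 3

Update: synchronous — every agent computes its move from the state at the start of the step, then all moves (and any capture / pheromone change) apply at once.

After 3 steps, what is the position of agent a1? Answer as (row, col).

t=1: a0@(0,1) a1@(4,4) a2@(3,1) a3@(4,4) a4@(0,1) | pheromone: 0 5 0 0 0 / 0 0 0 0 0 / 0 0 0 0 0 / 0 3 0 0 0 / 0 0 0 0 6
t=2: a0@(0,1) a1@(4,4) a2@(3,1) a3@(4,4) a4@(0,1) | pheromone: 0 8 0 0 0 / 0 0 0 0 0 / 0 0 0 0 0 / 0 4 0 0 0 / 0 0 0 0 9
t=3: a0@(0,1) a1@(4,4) a2@(3,1) a3@(4,4) a4@(0,1) | pheromone: 0 11 0 0 0 / 0 0 0 0 0 / 0 0 0 0 0 / 0 5 0 0 0 / 0 0 0 0 12

(4, 4)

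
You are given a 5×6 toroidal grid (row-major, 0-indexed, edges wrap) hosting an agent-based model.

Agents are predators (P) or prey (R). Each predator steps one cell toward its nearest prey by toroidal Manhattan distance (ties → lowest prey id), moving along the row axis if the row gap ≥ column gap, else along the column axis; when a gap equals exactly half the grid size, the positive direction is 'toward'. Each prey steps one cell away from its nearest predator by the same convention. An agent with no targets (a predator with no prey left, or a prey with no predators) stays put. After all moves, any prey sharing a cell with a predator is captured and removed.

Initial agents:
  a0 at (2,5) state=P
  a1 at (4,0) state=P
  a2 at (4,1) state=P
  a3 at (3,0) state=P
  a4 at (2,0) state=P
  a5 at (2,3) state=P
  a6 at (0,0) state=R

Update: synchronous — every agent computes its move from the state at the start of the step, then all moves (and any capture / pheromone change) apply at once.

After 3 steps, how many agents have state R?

t=1: a0@(1,5):P a1@(0,0):P a2@(0,1):P a3@(4,0):P a4@(1,0):P a5@(2,4):P
t=2: (unchanged — steady state)

0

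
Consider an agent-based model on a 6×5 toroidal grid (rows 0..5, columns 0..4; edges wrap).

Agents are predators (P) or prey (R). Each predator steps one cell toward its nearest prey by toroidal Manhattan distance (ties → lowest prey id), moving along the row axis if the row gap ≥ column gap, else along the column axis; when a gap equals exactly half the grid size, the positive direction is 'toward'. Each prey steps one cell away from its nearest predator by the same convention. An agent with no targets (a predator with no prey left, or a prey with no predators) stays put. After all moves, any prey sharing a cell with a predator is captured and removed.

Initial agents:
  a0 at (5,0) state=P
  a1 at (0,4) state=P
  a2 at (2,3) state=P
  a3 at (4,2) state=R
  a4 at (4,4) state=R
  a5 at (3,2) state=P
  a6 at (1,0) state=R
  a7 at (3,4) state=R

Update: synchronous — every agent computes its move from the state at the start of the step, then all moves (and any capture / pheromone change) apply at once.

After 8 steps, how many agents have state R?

2

t=1: a0@(4,0):P a1@(5,4):P a2@(3,3):P a3@(5,2):R a4@(3,4):R a5@(4,2):P a6@(2,0):R a7@(4,4):R
t=2: a0@(4,4):P a1@(4,4):P a2@(3,4):P a3@(0,2):R a4@(3,0):R a5@(5,2):P a6@(1,0):R a7@(4,3):R
t=3: a0@(4,3):P a1@(4,3):P a2@(3,0):P a3@(1,2):R a4@(3,1):R a5@(0,2):P a6@(0,0):R a7@(4,2):R
t=4: a0@(4,2):P a1@(4,2):P a2@(3,1):P a3@(2,2):R a4@(3,2):R a5@(1,2):P a6@(0,4):R a7@(4,1):R
t=5: a0@(3,2):P a1@(3,2):P a2@(3,2):P a5@(2,2):P a6@(0,0):R a7@(4,0):R
t=6: a0@(3,1):P a1@(3,1):P a2@(3,1):P a5@(1,2):P a6@(5,0):R a7@(4,4):R
t=7: a0@(4,1):P a1@(4,1):P a2@(4,1):P a5@(0,2):P a6@(0,0):R a7@(4,3):R
t=8: a0@(4,2):P a1@(4,2):P a2@(4,2):P a5@(0,1):P a6@(0,4):R a7@(4,4):R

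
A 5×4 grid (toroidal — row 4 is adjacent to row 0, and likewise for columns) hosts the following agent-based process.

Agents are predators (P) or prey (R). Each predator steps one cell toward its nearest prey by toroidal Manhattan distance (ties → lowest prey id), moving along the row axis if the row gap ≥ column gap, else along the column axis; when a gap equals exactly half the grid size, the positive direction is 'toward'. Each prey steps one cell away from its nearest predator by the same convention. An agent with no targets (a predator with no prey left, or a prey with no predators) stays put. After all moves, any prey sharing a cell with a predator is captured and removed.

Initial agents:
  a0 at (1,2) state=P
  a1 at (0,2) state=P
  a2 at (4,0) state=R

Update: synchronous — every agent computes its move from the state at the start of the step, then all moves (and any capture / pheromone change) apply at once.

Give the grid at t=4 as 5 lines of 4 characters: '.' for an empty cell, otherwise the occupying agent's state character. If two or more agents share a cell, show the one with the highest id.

....
...R
..PP
....
....

t=1: a0@(0,2):P a1@(0,3):P a2@(4,3):R
t=2: a0@(4,2):P a1@(4,3):P a2@(3,3):R
t=3: a0@(3,2):P a1@(3,3):P a2@(2,3):R
t=4: a0@(2,2):P a1@(2,3):P a2@(1,3):R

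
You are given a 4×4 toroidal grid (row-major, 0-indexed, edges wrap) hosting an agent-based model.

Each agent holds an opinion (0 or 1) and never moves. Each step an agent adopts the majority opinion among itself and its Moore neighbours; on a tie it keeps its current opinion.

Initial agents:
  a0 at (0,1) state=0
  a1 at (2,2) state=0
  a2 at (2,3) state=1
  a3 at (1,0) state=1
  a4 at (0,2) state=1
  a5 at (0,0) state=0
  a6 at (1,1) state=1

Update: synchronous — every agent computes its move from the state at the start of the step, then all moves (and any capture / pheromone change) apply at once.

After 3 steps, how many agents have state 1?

t=1: a0@(0,1):1 a1@(2,2):1 a2@(2,3):1 a3@(1,0):1 a4@(0,2):1 a5@(0,0):0 a6@(1,1):1
t=2: a0@(0,1):1 a1@(2,2):1 a2@(2,3):1 a3@(1,0):1 a4@(0,2):1 a5@(0,0):1 a6@(1,1):1
t=3: (unchanged — steady state)

7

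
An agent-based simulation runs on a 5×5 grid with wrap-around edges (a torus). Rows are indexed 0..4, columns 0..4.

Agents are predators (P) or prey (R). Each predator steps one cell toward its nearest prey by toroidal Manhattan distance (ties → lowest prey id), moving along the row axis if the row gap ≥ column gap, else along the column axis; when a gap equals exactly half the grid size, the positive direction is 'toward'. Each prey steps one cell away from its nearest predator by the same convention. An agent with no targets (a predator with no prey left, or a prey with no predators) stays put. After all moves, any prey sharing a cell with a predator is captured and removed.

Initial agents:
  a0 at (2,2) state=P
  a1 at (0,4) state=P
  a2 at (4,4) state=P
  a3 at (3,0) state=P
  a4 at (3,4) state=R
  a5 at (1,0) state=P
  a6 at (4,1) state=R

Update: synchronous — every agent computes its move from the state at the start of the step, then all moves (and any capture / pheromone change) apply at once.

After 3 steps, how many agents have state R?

2

t=1: a0@(2,3):P a1@(4,4):P a2@(3,4):P a3@(3,4):P a4@(2,4):R a5@(2,0):P a6@(4,2):R
t=2: a0@(2,4):P a1@(3,4):P a2@(2,4):P a3@(2,4):P a4@(2,0):R a5@(2,4):P a6@(4,1):R
t=3: a0@(2,0):P a1@(2,4):P a2@(2,0):P a3@(2,0):P a4@(2,1):R a5@(2,0):P a6@(4,2):R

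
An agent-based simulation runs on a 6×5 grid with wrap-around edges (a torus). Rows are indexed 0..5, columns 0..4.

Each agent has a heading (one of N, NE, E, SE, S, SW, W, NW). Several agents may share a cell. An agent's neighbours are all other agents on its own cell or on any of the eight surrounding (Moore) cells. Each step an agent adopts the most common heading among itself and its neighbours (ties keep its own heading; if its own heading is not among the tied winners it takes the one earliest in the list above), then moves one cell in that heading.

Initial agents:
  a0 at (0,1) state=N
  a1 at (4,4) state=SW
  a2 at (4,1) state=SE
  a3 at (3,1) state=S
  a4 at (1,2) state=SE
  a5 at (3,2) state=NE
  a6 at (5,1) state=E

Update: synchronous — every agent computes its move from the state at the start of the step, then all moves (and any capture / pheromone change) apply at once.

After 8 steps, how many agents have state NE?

t=1: a0@(5,1):N a1@(5,3):SW a2@(5,2):SE a3@(4,1):S a4@(2,3):SE a5@(2,3):NE a6@(5,2):E
t=2: a0@(4,1):N a1@(0,2):SW a2@(0,3):SE a3@(5,1):S a4@(3,4):SE a5@(1,4):NE a6@(5,3):E
t=3: a0@(3,1):N a1@(1,1):SW a2@(1,4):SE a3@(0,1):S a4@(4,0):SE a5@(0,0):NE a6@(5,4):E
t=4: a0@(2,1):N a1@(2,0):SW a2@(2,0):SE a3@(1,1):S a4@(5,1):SE a5@(5,1):NE a6@(5,0):E
t=5: a0@(1,1):N a1@(3,4):SW a2@(3,1):SE a3@(2,1):S a4@(0,2):SE a5@(4,2):NE a6@(5,1):E
t=6: a0@(0,1):N a1@(4,3):SW a2@(4,2):SE a3@(3,1):S a4@(1,3):SE a5@(3,3):NE a6@(5,2):E
t=7: a0@(5,1):N a1@(5,2):SW a2@(5,3):SE a3@(4,1):S a4@(2,4):SE a5@(2,4):NE a6@(5,3):E
t=8: a0@(4,1):N a1@(0,1):SW a2@(0,4):SE a3@(5,1):S a4@(3,0):SE a5@(1,0):NE a6@(5,4):E

1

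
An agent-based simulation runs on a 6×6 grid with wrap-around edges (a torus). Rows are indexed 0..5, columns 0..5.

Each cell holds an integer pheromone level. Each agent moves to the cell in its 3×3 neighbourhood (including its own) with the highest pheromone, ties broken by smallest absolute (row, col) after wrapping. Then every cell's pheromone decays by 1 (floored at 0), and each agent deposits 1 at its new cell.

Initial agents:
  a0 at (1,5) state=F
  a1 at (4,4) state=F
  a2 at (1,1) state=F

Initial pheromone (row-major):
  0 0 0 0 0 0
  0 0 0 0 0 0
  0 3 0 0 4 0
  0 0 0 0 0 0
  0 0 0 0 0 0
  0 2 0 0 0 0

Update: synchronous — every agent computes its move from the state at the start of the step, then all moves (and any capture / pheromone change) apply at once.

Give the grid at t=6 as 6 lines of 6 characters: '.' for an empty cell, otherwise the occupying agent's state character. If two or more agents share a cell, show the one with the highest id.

t=1: a0@(2,4) a1@(3,3) a2@(2,1) | pheromone: 0 0 0 0 0 0 / 0 0 0 0 0 0 / 0 3 0 0 4 0 / 0 0 0 1 0 0 / 0 0 0 0 0 0 / 0 1 0 0 0 0
t=2: a0@(2,4) a1@(2,4) a2@(2,1) | pheromone: 0 0 0 0 0 0 / 0 0 0 0 0 0 / 0 3 0 0 5 0 / 0 0 0 0 0 0 / 0 0 0 0 0 0 / 0 0 0 0 0 0
t=3: a0@(2,4) a1@(2,4) a2@(2,1) | pheromone: 0 0 0 0 0 0 / 0 0 0 0 0 0 / 0 3 0 0 6 0 / 0 0 0 0 0 0 / 0 0 0 0 0 0 / 0 0 0 0 0 0
t=4: a0@(2,4) a1@(2,4) a2@(2,1) | pheromone: 0 0 0 0 0 0 / 0 0 0 0 0 0 / 0 3 0 0 7 0 / 0 0 0 0 0 0 / 0 0 0 0 0 0 / 0 0 0 0 0 0
t=5: a0@(2,4) a1@(2,4) a2@(2,1) | pheromone: 0 0 0 0 0 0 / 0 0 0 0 0 0 / 0 3 0 0 8 0 / 0 0 0 0 0 0 / 0 0 0 0 0 0 / 0 0 0 0 0 0
t=6: a0@(2,4) a1@(2,4) a2@(2,1) | pheromone: 0 0 0 0 0 0 / 0 0 0 0 0 0 / 0 3 0 0 9 0 / 0 0 0 0 0 0 / 0 0 0 0 0 0 / 0 0 0 0 0 0

......
......
.F..F.
......
......
......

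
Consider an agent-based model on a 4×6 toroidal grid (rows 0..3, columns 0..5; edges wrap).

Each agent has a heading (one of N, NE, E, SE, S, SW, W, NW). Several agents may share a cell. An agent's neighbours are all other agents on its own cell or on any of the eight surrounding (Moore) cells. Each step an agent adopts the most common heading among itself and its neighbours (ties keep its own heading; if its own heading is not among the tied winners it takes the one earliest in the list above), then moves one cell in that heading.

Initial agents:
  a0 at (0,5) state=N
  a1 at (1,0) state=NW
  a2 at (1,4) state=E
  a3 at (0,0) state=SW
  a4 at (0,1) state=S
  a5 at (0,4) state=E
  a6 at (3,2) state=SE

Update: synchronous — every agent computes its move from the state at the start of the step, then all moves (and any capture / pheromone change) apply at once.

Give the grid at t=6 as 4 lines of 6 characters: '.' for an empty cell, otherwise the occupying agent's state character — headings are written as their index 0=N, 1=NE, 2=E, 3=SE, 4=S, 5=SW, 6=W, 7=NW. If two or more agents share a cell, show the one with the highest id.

....22
..3.2.
.....2
......

t=1: a0@(0,0):E a1@(0,5):NW a2@(1,5):E a3@(1,5):SW a4@(1,1):S a5@(0,5):E a6@(0,3):SE
t=2: a0@(0,1):E a1@(0,0):E a2@(1,0):E a3@(1,0):E a4@(2,1):S a5@(0,0):E a6@(1,4):SE
t=3: a0@(0,2):E a1@(0,1):E a2@(1,1):E a3@(1,1):E a4@(2,2):E a5@(0,1):E a6@(2,5):SE
t=4: a0@(0,3):E a1@(0,2):E a2@(1,2):E a3@(1,2):E a4@(2,3):E a5@(0,2):E a6@(3,0):SE
t=5: a0@(0,4):E a1@(0,3):E a2@(1,3):E a3@(1,3):E a4@(2,4):E a5@(0,3):E a6@(0,1):SE
t=6: a0@(0,5):E a1@(0,4):E a2@(1,4):E a3@(1,4):E a4@(2,5):E a5@(0,4):E a6@(1,2):SE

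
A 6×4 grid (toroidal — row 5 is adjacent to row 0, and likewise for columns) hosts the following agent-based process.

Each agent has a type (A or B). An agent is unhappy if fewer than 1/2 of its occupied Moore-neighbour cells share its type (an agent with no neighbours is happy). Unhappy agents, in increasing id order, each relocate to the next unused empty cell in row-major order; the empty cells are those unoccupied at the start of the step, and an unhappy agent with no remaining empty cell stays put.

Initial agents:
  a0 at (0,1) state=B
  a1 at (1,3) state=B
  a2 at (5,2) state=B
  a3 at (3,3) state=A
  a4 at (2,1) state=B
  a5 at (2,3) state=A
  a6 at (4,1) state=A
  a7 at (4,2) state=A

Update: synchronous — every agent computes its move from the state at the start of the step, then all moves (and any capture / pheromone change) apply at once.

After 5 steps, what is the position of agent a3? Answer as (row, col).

t=1: a0@(0,1):B a1@(0,0):B a2@(0,2):B a3@(3,3):A a4@(2,1):B a5@(2,3):A a6@(4,1):A a7@(4,2):A
t=2: (unchanged — steady state)

(3, 3)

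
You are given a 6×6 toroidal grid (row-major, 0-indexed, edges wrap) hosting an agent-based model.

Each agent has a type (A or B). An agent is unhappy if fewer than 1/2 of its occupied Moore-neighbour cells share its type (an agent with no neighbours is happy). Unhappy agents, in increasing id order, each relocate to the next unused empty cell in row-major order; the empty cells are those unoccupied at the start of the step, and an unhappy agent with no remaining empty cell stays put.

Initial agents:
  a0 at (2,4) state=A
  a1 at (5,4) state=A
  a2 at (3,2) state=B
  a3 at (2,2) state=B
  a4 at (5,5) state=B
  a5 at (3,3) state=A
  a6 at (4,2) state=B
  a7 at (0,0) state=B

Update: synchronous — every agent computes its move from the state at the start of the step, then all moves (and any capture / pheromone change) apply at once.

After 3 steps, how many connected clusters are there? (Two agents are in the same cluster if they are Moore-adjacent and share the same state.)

4

t=1: a0@(2,4):A a1@(0,1):A a2@(3,2):B a3@(2,2):B a4@(5,5):B a5@(0,2):A a6@(4,2):B a7@(0,0):B
t=2: (unchanged — steady state)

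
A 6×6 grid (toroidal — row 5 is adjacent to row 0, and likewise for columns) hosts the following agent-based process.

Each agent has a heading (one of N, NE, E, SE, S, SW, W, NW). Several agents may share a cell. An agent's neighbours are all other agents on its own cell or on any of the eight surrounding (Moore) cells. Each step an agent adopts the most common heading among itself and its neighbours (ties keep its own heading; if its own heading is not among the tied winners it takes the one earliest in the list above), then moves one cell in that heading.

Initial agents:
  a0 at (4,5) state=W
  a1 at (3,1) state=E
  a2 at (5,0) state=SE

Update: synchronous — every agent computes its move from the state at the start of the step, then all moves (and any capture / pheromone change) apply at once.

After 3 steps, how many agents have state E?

t=1: a0@(4,4):W a1@(3,2):E a2@(0,1):SE
t=2: a0@(4,3):W a1@(3,3):E a2@(1,2):SE
t=3: a0@(4,2):W a1@(3,4):E a2@(2,3):SE

1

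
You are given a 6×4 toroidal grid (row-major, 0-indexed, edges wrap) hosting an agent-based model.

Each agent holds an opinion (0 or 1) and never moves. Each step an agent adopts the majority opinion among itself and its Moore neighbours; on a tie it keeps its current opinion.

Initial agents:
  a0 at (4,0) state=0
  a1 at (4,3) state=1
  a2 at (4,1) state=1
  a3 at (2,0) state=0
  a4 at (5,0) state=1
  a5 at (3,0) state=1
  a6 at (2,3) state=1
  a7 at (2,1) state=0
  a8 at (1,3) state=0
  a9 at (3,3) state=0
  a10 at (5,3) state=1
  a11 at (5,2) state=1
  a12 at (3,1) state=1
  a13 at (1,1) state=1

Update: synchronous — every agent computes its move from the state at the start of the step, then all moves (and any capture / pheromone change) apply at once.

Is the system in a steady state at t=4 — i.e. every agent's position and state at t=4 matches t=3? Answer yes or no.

yes

t=1: a0@(4,0):1 a1@(4,3):1 a2@(4,1):1 a3@(2,0):0 a4@(5,0):1 a5@(3,0):1 a6@(2,3):0 a7@(2,1):1 a8@(1,3):0 a9@(3,3):0 a10@(5,3):1 a11@(5,2):1 a12@(3,1):1 a13@(1,1):0
t=2: (unchanged — steady state)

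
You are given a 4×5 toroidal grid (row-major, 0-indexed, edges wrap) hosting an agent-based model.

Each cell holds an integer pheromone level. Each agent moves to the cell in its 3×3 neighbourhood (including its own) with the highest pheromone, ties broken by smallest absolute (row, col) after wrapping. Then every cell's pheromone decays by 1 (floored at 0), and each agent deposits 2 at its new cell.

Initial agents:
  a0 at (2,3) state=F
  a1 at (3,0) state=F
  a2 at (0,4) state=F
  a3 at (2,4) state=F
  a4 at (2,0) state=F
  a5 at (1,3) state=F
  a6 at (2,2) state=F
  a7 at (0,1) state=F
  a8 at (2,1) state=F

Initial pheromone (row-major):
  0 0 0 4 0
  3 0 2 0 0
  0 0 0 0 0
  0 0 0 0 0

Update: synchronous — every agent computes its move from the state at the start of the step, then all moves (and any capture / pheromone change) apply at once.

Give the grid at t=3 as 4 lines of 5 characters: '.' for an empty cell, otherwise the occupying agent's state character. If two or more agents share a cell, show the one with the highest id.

...F.
F....
.....
.....

t=1: a0@(1,2) a1@(0,0) a2@(0,3) a3@(1,0) a4@(1,0) a5@(0,3) a6@(1,2) a7@(1,0) a8@(1,0) | pheromone: 2 0 0 7 0 / 10 0 5 0 0 / 0 0 0 0 0 / 0 0 0 0 0
t=2: a0@(0,3) a1@(1,0) a2@(0,3) a3@(1,0) a4@(1,0) a5@(0,3) a6@(0,3) a7@(1,0) a8@(1,0) | pheromone: 1 0 0 14 0 / 19 0 4 0 0 / 0 0 0 0 0 / 0 0 0 0 0
t=3: a0@(0,3) a1@(1,0) a2@(0,3) a3@(1,0) a4@(1,0) a5@(0,3) a6@(0,3) a7@(1,0) a8@(1,0) | pheromone: 0 0 0 21 0 / 28 0 3 0 0 / 0 0 0 0 0 / 0 0 0 0 0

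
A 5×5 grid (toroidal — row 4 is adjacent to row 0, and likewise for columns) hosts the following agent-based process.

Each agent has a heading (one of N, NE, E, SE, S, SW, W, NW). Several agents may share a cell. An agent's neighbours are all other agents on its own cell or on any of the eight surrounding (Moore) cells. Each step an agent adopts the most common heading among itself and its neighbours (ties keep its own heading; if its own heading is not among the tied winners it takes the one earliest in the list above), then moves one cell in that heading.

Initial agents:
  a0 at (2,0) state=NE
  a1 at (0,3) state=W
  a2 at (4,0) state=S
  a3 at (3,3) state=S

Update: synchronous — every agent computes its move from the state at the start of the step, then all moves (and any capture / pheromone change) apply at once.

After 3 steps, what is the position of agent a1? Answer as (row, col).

t=1: a0@(1,1):NE a1@(0,2):W a2@(0,0):S a3@(4,3):S
t=2: a0@(0,2):NE a1@(0,1):W a2@(1,0):S a3@(0,3):S
t=3: a0@(4,3):NE a1@(0,0):W a2@(2,0):S a3@(1,3):S

(0, 0)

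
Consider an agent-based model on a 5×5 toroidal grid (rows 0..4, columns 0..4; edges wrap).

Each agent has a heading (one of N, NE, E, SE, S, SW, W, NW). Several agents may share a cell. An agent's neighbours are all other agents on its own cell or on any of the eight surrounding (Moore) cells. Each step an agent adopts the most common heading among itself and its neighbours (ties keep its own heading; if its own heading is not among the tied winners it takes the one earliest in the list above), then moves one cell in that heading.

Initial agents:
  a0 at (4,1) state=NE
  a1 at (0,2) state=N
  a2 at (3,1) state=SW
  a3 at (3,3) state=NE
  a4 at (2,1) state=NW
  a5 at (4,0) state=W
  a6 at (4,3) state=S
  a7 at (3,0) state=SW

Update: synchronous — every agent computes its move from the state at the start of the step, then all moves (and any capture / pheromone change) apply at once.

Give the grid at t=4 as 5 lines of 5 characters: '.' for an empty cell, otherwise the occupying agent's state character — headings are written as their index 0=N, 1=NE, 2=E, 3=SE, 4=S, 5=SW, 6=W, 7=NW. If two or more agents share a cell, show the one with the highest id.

t=1: a0@(0,0):SW a1@(4,2):N a2@(4,0):SW a3@(2,4):NE a4@(3,0):SW a5@(0,4):SW a6@(0,3):S a7@(4,4):SW
t=2: a0@(1,4):SW a1@(3,2):N a2@(0,4):SW a3@(1,0):NE a4@(4,4):SW a5@(1,3):SW a6@(1,2):SW a7@(0,3):SW
t=3: a0@(2,3):SW a1@(2,2):N a2@(1,3):SW a3@(2,4):SW a4@(0,3):SW a5@(2,2):SW a6@(2,1):SW a7@(1,2):SW
t=4: a0@(3,2):SW a1@(3,1):SW a2@(2,2):SW a3@(3,3):SW a4@(1,2):SW a5@(3,1):SW a6@(3,0):SW a7@(2,1):SW

.....
..5..
.55..
5555.
.....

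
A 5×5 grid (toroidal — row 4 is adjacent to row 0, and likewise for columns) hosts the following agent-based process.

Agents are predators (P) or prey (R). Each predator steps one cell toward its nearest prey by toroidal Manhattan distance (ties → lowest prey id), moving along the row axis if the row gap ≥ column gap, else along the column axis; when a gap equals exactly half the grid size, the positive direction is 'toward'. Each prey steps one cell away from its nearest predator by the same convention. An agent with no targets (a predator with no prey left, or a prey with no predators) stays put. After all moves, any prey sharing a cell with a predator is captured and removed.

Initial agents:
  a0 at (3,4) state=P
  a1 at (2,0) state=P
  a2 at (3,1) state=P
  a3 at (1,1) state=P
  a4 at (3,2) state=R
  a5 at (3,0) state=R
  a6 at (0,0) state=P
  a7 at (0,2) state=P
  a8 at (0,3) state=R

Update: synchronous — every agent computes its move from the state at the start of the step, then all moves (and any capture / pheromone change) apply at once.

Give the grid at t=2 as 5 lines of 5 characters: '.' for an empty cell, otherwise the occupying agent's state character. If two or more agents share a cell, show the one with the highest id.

t=1: a0@(3,0):P a1@(3,0):P a2@(3,2):P a3@(2,1):P a4@(3,3):R a5@(3,1):R a6@(4,0):P a7@(0,3):P a8@(0,4):R
t=2: a0@(3,1):P a1@(3,1):P a2@(3,3):P a3@(3,1):P a4@(3,4):R a5@(3,2):R a6@(3,0):P a7@(0,4):P a8@(0,0):R

R...P
.....
.....
PPRPR
.....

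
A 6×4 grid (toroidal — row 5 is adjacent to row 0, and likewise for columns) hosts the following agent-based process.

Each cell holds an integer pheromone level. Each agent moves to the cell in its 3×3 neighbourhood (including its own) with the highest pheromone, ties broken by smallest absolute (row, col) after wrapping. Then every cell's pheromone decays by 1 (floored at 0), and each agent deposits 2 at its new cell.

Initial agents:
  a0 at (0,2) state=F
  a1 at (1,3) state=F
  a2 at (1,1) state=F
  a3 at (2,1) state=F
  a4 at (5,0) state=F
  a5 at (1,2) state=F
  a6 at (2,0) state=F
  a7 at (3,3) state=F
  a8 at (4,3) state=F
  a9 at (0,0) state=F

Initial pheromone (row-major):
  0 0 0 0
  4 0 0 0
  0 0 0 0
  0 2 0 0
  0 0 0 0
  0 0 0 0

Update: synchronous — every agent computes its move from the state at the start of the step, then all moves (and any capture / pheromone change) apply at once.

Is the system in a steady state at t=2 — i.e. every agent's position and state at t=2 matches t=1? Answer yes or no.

no

t=1: a0@(0,1) a1@(1,0) a2@(1,0) a3@(1,0) a4@(0,0) a5@(0,1) a6@(1,0) a7@(2,0) a8@(3,0) a9@(1,0) | pheromone: 2 4 0 0 / 13 0 0 0 / 2 0 0 0 / 2 1 0 0 / 0 0 0 0 / 0 0 0 0
t=2: a0@(1,0) a1@(1,0) a2@(1,0) a3@(1,0) a4@(1,0) a5@(1,0) a6@(1,0) a7@(1,0) a8@(2,0) a9@(1,0) | pheromone: 1 3 0 0 / 30 0 0 0 / 3 0 0 0 / 1 0 0 0 / 0 0 0 0 / 0 0 0 0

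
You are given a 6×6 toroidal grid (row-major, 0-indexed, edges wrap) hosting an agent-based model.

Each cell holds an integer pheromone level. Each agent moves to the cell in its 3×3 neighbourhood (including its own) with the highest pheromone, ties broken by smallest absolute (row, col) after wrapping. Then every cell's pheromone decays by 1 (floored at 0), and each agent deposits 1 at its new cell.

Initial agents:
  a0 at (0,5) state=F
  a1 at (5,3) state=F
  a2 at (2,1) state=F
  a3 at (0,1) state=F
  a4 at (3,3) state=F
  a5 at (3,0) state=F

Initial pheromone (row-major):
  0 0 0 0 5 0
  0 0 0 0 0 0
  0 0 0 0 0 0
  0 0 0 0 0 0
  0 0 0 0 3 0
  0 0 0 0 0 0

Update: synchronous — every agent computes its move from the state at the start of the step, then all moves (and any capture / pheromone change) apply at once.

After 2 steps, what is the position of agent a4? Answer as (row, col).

(4, 4)

t=1: a0@(0,4) a1@(0,4) a2@(1,0) a3@(0,0) a4@(4,4) a5@(2,0) | pheromone: 1 0 0 0 6 0 / 1 0 0 0 0 0 / 1 0 0 0 0 0 / 0 0 0 0 0 0 / 0 0 0 0 3 0 / 0 0 0 0 0 0
t=2: a0@(0,4) a1@(0,4) a2@(0,0) a3@(0,0) a4@(4,4) a5@(1,0) | pheromone: 2 0 0 0 7 0 / 1 0 0 0 0 0 / 0 0 0 0 0 0 / 0 0 0 0 0 0 / 0 0 0 0 3 0 / 0 0 0 0 0 0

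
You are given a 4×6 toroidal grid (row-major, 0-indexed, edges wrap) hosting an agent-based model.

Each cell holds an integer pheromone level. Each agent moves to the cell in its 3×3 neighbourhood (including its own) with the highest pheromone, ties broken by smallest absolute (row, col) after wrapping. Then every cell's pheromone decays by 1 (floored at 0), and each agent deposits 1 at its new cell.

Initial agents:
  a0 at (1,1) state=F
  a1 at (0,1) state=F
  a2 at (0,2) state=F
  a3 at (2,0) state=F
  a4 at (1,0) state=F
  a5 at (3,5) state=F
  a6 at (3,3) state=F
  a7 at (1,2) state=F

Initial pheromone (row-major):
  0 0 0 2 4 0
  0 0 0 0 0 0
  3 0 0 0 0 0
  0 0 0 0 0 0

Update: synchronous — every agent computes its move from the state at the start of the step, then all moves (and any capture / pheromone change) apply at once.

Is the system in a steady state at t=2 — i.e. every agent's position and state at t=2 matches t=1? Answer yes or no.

t=1: a0@(2,0) a1@(0,0) a2@(0,3) a3@(2,0) a4@(2,0) a5@(0,4) a6@(0,4) a7@(0,3) | pheromone: 1 0 0 3 5 0 / 0 0 0 0 0 0 / 5 0 0 0 0 0 / 0 0 0 0 0 0
t=2: a0@(2,0) a1@(0,0) a2@(0,4) a3@(2,0) a4@(2,0) a5@(0,4) a6@(0,4) a7@(0,4) | pheromone: 1 0 0 2 8 0 / 0 0 0 0 0 0 / 7 0 0 0 0 0 / 0 0 0 0 0 0

no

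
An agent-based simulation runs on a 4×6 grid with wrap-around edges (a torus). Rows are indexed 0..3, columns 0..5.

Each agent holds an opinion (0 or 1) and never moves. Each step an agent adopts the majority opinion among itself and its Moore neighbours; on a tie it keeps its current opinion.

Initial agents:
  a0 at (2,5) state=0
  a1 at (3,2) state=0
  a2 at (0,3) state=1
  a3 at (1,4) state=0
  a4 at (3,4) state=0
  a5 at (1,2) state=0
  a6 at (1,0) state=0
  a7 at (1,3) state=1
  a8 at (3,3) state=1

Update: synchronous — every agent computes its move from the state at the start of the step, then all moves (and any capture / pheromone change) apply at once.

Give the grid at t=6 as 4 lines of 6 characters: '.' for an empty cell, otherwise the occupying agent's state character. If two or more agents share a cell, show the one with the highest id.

...1..
0.110.
.....0
..110.

t=1: a0@(2,5):0 a1@(3,2):1 a2@(0,3):0 a3@(1,4):0 a4@(3,4):0 a5@(1,2):1 a6@(1,0):0 a7@(1,3):1 a8@(3,3):1
t=2: a0@(2,5):0 a1@(3,2):1 a2@(0,3):1 a3@(1,4):0 a4@(3,4):0 a5@(1,2):1 a6@(1,0):0 a7@(1,3):1 a8@(3,3):1
t=3: (unchanged — steady state)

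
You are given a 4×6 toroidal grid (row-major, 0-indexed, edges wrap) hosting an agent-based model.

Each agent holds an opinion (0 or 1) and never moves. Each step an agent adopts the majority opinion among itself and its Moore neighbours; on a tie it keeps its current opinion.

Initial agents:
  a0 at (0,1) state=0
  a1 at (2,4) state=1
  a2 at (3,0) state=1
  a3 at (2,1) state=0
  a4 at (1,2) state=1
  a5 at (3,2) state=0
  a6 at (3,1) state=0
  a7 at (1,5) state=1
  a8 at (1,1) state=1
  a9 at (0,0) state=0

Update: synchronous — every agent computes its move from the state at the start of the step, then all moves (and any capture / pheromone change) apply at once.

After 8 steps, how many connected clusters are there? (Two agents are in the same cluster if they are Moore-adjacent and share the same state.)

2

t=1: a0@(0,1):0 a1@(2,4):1 a2@(3,0):0 a3@(2,1):0 a4@(1,2):1 a5@(3,2):0 a6@(3,1):0 a7@(1,5):1 a8@(1,1):0 a9@(0,0):0
t=2: a0@(0,1):0 a1@(2,4):1 a2@(3,0):0 a3@(2,1):0 a4@(1,2):0 a5@(3,2):0 a6@(3,1):0 a7@(1,5):1 a8@(1,1):0 a9@(0,0):0
t=3: (unchanged — steady state)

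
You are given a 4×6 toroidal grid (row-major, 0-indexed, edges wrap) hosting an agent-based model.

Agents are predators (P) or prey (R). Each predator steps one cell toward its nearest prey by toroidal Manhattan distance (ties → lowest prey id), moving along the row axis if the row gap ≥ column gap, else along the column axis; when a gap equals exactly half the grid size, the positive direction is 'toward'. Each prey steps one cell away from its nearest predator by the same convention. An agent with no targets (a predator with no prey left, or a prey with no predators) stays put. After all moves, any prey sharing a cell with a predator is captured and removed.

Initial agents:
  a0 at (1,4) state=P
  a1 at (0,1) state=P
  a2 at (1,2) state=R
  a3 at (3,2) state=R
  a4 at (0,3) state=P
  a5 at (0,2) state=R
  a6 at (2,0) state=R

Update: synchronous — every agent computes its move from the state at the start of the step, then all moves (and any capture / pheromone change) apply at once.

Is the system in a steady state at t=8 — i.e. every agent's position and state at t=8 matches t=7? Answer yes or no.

no

t=1: a0@(1,3):P a1@(0,2):P a2@(1,1):R a3@(2,2):R a4@(0,2):P a5@(0,3):R a6@(2,1):R
t=2: a0@(0,3):P a1@(0,3):P a2@(1,0):R a3@(3,2):R a4@(0,3):P a5@(3,3):R a6@(2,0):R
t=3: a0@(3,3):P a1@(3,3):P a2@(1,5):R a3@(2,2):R a4@(3,3):P a5@(2,3):R a6@(2,5):R
t=4: a0@(2,3):P a1@(2,3):P a2@(0,5):R a3@(1,2):R a4@(2,3):P a5@(1,3):R a6@(2,0):R
t=5: a0@(1,3):P a1@(1,3):P a2@(3,5):R a3@(0,2):R a4@(1,3):P a5@(0,3):R a6@(2,5):R
t=6: a0@(0,3):P a1@(0,3):P a2@(2,5):R a3@(3,2):R a4@(0,3):P a5@(3,3):R a6@(2,0):R
t=7: a0@(3,3):P a1@(3,3):P a2@(1,5):R a3@(2,2):R a4@(3,3):P a5@(2,3):R a6@(2,5):R
t=8: a0@(2,3):P a1@(2,3):P a2@(0,5):R a3@(1,2):R a4@(2,3):P a5@(1,3):R a6@(2,0):R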